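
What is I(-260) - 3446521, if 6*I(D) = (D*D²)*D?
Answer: 2274540437/3 ≈ 7.5818e+8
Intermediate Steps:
I(D) = D⁴/6 (I(D) = ((D*D²)*D)/6 = (D³*D)/6 = D⁴/6)
I(-260) - 3446521 = (⅙)*(-260)⁴ - 3446521 = (⅙)*4569760000 - 3446521 = 2284880000/3 - 3446521 = 2274540437/3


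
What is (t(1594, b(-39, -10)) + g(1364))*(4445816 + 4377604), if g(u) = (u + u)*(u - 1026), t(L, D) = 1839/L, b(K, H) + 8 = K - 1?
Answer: 6484207190422050/797 ≈ 8.1358e+12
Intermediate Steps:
b(K, H) = -9 + K (b(K, H) = -8 + (K - 1) = -8 + (-1 + K) = -9 + K)
g(u) = 2*u*(-1026 + u) (g(u) = (2*u)*(-1026 + u) = 2*u*(-1026 + u))
(t(1594, b(-39, -10)) + g(1364))*(4445816 + 4377604) = (1839/1594 + 2*1364*(-1026 + 1364))*(4445816 + 4377604) = (1839*(1/1594) + 2*1364*338)*8823420 = (1839/1594 + 922064)*8823420 = (1469771855/1594)*8823420 = 6484207190422050/797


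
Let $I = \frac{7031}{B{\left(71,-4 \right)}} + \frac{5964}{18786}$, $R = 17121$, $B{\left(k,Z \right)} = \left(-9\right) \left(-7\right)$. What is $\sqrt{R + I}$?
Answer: $\frac{4 \sqrt{4656328697027}}{65751} \approx 131.27$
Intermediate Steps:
$B{\left(k,Z \right)} = 63$
$I = \frac{22076683}{197253}$ ($I = \frac{7031}{63} + \frac{5964}{18786} = 7031 \cdot \frac{1}{63} + 5964 \cdot \frac{1}{18786} = \frac{7031}{63} + \frac{994}{3131} = \frac{22076683}{197253} \approx 111.92$)
$\sqrt{R + I} = \sqrt{17121 + \frac{22076683}{197253}} = \sqrt{\frac{3399245296}{197253}} = \frac{4 \sqrt{4656328697027}}{65751}$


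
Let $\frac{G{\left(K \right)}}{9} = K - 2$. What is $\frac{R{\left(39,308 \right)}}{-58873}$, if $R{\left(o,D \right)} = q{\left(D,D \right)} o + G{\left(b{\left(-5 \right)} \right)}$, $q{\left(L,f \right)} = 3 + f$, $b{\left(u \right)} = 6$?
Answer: $- \frac{12165}{58873} \approx -0.20663$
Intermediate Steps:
$G{\left(K \right)} = -18 + 9 K$ ($G{\left(K \right)} = 9 \left(K - 2\right) = 9 \left(-2 + K\right) = -18 + 9 K$)
$R{\left(o,D \right)} = 36 + o \left(3 + D\right)$ ($R{\left(o,D \right)} = \left(3 + D\right) o + \left(-18 + 9 \cdot 6\right) = o \left(3 + D\right) + \left(-18 + 54\right) = o \left(3 + D\right) + 36 = 36 + o \left(3 + D\right)$)
$\frac{R{\left(39,308 \right)}}{-58873} = \frac{36 + 39 \left(3 + 308\right)}{-58873} = \left(36 + 39 \cdot 311\right) \left(- \frac{1}{58873}\right) = \left(36 + 12129\right) \left(- \frac{1}{58873}\right) = 12165 \left(- \frac{1}{58873}\right) = - \frac{12165}{58873}$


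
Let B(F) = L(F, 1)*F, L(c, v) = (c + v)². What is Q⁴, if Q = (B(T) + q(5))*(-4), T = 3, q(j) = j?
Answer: 2019963136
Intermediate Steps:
B(F) = F*(1 + F)² (B(F) = (F + 1)²*F = (1 + F)²*F = F*(1 + F)²)
Q = -212 (Q = (3*(1 + 3)² + 5)*(-4) = (3*4² + 5)*(-4) = (3*16 + 5)*(-4) = (48 + 5)*(-4) = 53*(-4) = -212)
Q⁴ = (-212)⁴ = 2019963136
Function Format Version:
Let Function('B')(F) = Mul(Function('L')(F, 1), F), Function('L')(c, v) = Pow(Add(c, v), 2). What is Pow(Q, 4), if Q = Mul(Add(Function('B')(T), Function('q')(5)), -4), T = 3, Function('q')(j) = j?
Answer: 2019963136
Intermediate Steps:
Function('B')(F) = Mul(F, Pow(Add(1, F), 2)) (Function('B')(F) = Mul(Pow(Add(F, 1), 2), F) = Mul(Pow(Add(1, F), 2), F) = Mul(F, Pow(Add(1, F), 2)))
Q = -212 (Q = Mul(Add(Mul(3, Pow(Add(1, 3), 2)), 5), -4) = Mul(Add(Mul(3, Pow(4, 2)), 5), -4) = Mul(Add(Mul(3, 16), 5), -4) = Mul(Add(48, 5), -4) = Mul(53, -4) = -212)
Pow(Q, 4) = Pow(-212, 4) = 2019963136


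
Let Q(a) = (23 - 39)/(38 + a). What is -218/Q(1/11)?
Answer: 45671/88 ≈ 518.99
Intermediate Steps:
Q(a) = -16/(38 + a)
-218/Q(1/11) = -218/((-16/(38 + 1/11))) = -218/((-16/419/11)) = -218/((-16*11/419)) = -218/(-176/419) = -218*(-419/176) = 45671/88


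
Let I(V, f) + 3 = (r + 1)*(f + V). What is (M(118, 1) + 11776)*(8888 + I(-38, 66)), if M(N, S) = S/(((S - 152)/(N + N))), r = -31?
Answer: 14303527300/151 ≈ 9.4725e+7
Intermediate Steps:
M(N, S) = 2*N*S/(-152 + S) (M(N, S) = S/(((-152 + S)/((2*N)))) = S/(((-152 + S)*(1/(2*N)))) = S/(((-152 + S)/(2*N))) = (2*N/(-152 + S))*S = 2*N*S/(-152 + S))
I(V, f) = -3 - 30*V - 30*f (I(V, f) = -3 + (-31 + 1)*(f + V) = -3 - 30*(V + f) = -3 + (-30*V - 30*f) = -3 - 30*V - 30*f)
(M(118, 1) + 11776)*(8888 + I(-38, 66)) = (2*118*1/(-152 + 1) + 11776)*(8888 + (-3 - 30*(-38) - 30*66)) = (2*118*1/(-151) + 11776)*(8888 + (-3 + 1140 - 1980)) = (2*118*1*(-1/151) + 11776)*(8888 - 843) = (-236/151 + 11776)*8045 = (1777940/151)*8045 = 14303527300/151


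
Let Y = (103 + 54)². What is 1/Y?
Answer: 1/24649 ≈ 4.0570e-5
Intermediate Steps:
Y = 24649 (Y = 157² = 24649)
1/Y = 1/24649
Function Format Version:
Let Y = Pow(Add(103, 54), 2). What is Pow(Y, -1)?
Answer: Rational(1, 24649) ≈ 4.0570e-5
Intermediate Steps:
Y = 24649 (Y = Pow(157, 2) = 24649)
Pow(Y, -1) = Pow(24649, -1) = Rational(1, 24649)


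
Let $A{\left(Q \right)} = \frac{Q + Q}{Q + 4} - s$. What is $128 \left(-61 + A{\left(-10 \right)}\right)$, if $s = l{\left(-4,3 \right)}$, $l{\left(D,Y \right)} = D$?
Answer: $- \frac{20608}{3} \approx -6869.3$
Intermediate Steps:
$s = -4$
$A{\left(Q \right)} = 4 + \frac{2 Q}{4 + Q}$ ($A{\left(Q \right)} = \frac{Q + Q}{Q + 4} - -4 = \frac{2 Q}{4 + Q} + 4 = 4 + \frac{2 Q}{4 + Q}$)
$128 \left(-61 + A{\left(-10 \right)}\right) = 128 \left(-61 + \frac{2 \left(8 + 3 \left(-10\right)\right)}{4 - 10}\right) = 128 \left(-61 + \frac{2 \left(8 - 30\right)}{-6}\right) = 128 \left(-61 + 2 \left(- \frac{1}{6}\right) \left(-22\right)\right) = 128 \left(-61 + \frac{22}{3}\right) = 128 \left(- \frac{161}{3}\right) = - \frac{20608}{3}$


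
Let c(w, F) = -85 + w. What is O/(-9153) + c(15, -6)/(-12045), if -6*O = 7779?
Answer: 2167607/14699718 ≈ 0.14746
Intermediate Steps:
O = -2593/2 (O = -⅙*7779 = -2593/2 ≈ -1296.5)
O/(-9153) + c(15, -6)/(-12045) = -2593/2/(-9153) + (-85 + 15)/(-12045) = -2593/2*(-1/9153) - 70*(-1/12045) = 2593/18306 + 14/2409 = 2167607/14699718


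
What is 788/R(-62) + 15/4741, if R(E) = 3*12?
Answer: 934112/42669 ≈ 21.892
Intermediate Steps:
R(E) = 36
788/R(-62) + 15/4741 = 788/36 + 15/4741 = 788*(1/36) + 15*(1/4741) = 197/9 + 15/4741 = 934112/42669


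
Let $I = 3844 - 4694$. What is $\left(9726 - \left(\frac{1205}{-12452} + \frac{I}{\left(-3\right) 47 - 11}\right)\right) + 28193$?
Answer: $\frac{4484940121}{118294} \approx 37914.0$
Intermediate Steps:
$I = -850$
$\left(9726 - \left(\frac{1205}{-12452} + \frac{I}{\left(-3\right) 47 - 11}\right)\right) + 28193 = \left(9726 - \left(\frac{1205}{-12452} - \frac{850}{\left(-3\right) 47 - 11}\right)\right) + 28193 = \left(9726 - \left(1205 \left(- \frac{1}{12452}\right) - \frac{850}{-141 - 11}\right)\right) + 28193 = \left(9726 - \left(- \frac{1205}{12452} - \frac{850}{-152}\right)\right) + 28193 = \left(9726 - \left(- \frac{1205}{12452} - - \frac{425}{76}\right)\right) + 28193 = \left(9726 - \left(- \frac{1205}{12452} + \frac{425}{76}\right)\right) + 28193 = \left(9726 - \frac{650065}{118294}\right) + 28193 = \frac{1149877379}{118294} + 28193 = \frac{4484940121}{118294}$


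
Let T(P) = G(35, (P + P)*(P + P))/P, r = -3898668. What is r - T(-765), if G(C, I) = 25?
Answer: -596496199/153 ≈ -3.8987e+6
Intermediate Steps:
T(P) = 25/P
r - T(-765) = -3898668 - 25/(-765) = -3898668 - 25*(-1)/765 = -3898668 - 1*(-5/153) = -3898668 + 5/153 = -596496199/153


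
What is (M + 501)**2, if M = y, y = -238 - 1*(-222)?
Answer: 235225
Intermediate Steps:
y = -16 (y = -238 + 222 = -16)
M = -16
(M + 501)**2 = (-16 + 501)**2 = 485**2 = 235225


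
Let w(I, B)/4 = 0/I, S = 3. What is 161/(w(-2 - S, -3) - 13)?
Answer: -161/13 ≈ -12.385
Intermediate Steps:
w(I, B) = 0 (w(I, B) = 4*(0/I) = 4*0 = 0)
161/(w(-2 - S, -3) - 13) = 161/(0 - 13) = 161/(-13) = 161*(-1/13) = -161/13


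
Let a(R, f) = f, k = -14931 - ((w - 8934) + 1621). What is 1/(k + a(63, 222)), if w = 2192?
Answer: -1/9588 ≈ -0.00010430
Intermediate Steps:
k = -9810 (k = -14931 - ((2192 - 8934) + 1621) = -14931 - (-6742 + 1621) = -14931 - 1*(-5121) = -14931 + 5121 = -9810)
1/(k + a(63, 222)) = 1/(-9810 + 222) = 1/(-9588) = -1/9588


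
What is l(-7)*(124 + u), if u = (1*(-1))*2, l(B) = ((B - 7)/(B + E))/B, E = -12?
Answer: -244/19 ≈ -12.842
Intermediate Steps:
l(B) = (-7 + B)/(B*(-12 + B)) (l(B) = ((B - 7)/(B - 12))/B = ((-7 + B)/(-12 + B))/B = (-7 + B)/(B*(-12 + B)))
u = -2 (u = -1*2 = -2)
l(-7)*(124 + u) = ((-7 - 7)/((-7)*(-12 - 7)))*(124 - 2) = -⅐*(-14)/(-19)*122 = -⅐*(-1/19)*(-14)*122 = -2/19*122 = -244/19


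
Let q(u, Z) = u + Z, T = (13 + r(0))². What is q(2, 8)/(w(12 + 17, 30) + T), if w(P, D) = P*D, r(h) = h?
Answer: 10/1039 ≈ 0.0096246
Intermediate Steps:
w(P, D) = D*P
T = 169 (T = (13 + 0)² = 13² = 169)
q(u, Z) = Z + u
q(2, 8)/(w(12 + 17, 30) + T) = (8 + 2)/(30*(12 + 17) + 169) = 10/(30*29 + 169) = 10/(870 + 169) = 10/1039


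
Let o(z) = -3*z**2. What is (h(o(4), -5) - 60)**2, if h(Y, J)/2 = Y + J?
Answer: 27556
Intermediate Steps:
h(Y, J) = 2*J + 2*Y (h(Y, J) = 2*(Y + J) = 2*(J + Y) = 2*J + 2*Y)
(h(o(4), -5) - 60)**2 = ((2*(-5) + 2*(-3*4**2)) - 60)**2 = ((-10 + 2*(-3*16)) - 60)**2 = ((-10 + 2*(-48)) - 60)**2 = ((-10 - 96) - 60)**2 = (-106 - 60)**2 = (-166)**2 = 27556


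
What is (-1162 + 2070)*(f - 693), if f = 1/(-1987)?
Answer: -1250308736/1987 ≈ -6.2924e+5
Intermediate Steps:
f = -1/1987 ≈ -0.00050327
(-1162 + 2070)*(f - 693) = (-1162 + 2070)*(-1/1987 - 693) = 908*(-1376992/1987) = -1250308736/1987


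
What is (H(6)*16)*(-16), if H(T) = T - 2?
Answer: -1024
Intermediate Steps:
H(T) = -2 + T
(H(6)*16)*(-16) = ((-2 + 6)*16)*(-16) = (4*16)*(-16) = 64*(-16) = -1024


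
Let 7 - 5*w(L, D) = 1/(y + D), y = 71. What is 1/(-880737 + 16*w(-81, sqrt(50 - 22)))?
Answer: -110375562925/97209374753725389 - 160*sqrt(7)/97209374753725389 ≈ -1.1354e-6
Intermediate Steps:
w(L, D) = 7/5 - 1/(5*(71 + D))
1/(-880737 + 16*w(-81, sqrt(50 - 22))) = 1/(-880737 + 16*((496 + 7*sqrt(50 - 22))/(5*(71 + sqrt(50 - 22))))) = 1/(-880737 + 16*((496 + 7*sqrt(28))/(5*(71 + sqrt(28))))) = 1/(-880737 + 16*((496 + 7*(2*sqrt(7)))/(5*(71 + 2*sqrt(7))))) = 1/(-880737 + 16*((496 + 14*sqrt(7))/(5*(71 + 2*sqrt(7))))) = 1/(-880737 + 16*(496 + 14*sqrt(7))/(5*(71 + 2*sqrt(7))))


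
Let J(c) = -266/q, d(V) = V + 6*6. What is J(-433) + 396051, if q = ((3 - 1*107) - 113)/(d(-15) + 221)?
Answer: 12286777/31 ≈ 3.9635e+5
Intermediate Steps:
d(V) = 36 + V (d(V) = V + 36 = 36 + V)
q = -217/242 (q = ((3 - 1*107) - 113)/((36 - 15) + 221) = ((3 - 107) - 113)/(21 + 221) = (-104 - 113)/242 = -217*1/242 = -217/242 ≈ -0.89669)
J(c) = 9196/31 (J(c) = -266/(-217/242) = -266*(-242/217) = 9196/31)
J(-433) + 396051 = 9196/31 + 396051 = 12286777/31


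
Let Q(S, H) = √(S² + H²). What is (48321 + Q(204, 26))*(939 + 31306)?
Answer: 1558110645 + 64490*√10573 ≈ 1.5647e+9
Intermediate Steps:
Q(S, H) = √(H² + S²)
(48321 + Q(204, 26))*(939 + 31306) = (48321 + √(26² + 204²))*(939 + 31306) = (48321 + √(676 + 41616))*32245 = (48321 + √42292)*32245 = (48321 + 2*√10573)*32245 = 1558110645 + 64490*√10573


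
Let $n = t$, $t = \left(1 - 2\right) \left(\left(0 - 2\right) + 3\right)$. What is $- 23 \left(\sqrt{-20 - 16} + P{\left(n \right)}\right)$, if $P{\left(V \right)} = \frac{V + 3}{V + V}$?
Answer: $23 - 138 i \approx 23.0 - 138.0 i$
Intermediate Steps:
$t = -1$ ($t = - (\left(0 - 2\right) + 3) = - (-2 + 3) = \left(-1\right) 1 = -1$)
$n = -1$
$P{\left(V \right)} = \frac{3 + V}{2 V}$
$- 23 \left(\sqrt{-20 - 16} + P{\left(n \right)}\right) = - 23 \left(\sqrt{-20 - 16} + \frac{3 - 1}{2 \left(-1\right)}\right) = - 23 \left(\sqrt{-36} + \frac{1}{2} \left(-1\right) 2\right) = - 23 \left(6 i - 1\right) = - 23 \left(-1 + 6 i\right) = 23 - 138 i$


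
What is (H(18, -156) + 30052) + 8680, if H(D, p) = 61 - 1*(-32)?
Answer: 38825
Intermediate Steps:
H(D, p) = 93 (H(D, p) = 61 + 32 = 93)
(H(18, -156) + 30052) + 8680 = (93 + 30052) + 8680 = 30145 + 8680 = 38825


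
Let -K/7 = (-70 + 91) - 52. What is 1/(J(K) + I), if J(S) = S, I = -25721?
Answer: -1/25504 ≈ -3.9210e-5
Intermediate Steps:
K = 217 (K = -7*((-70 + 91) - 52) = -7*(21 - 52) = -7*(-31) = 217)
1/(J(K) + I) = 1/(217 - 25721) = 1/(-25504) = -1/25504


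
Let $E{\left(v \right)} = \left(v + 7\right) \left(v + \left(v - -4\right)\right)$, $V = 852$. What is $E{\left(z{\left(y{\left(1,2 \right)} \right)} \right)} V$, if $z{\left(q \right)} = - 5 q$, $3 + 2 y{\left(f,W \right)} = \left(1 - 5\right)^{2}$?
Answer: $1325286$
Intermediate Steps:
$y{\left(f,W \right)} = \frac{13}{2}$ ($y{\left(f,W \right)} = - \frac{3}{2} + \frac{\left(1 - 5\right)^{2}}{2} = - \frac{3}{2} + \frac{\left(-4\right)^{2}}{2} = - \frac{3}{2} + \frac{1}{2} \cdot 16 = - \frac{3}{2} + 8 = \frac{13}{2}$)
$E{\left(v \right)} = \left(4 + 2 v\right) \left(7 + v\right)$ ($E{\left(v \right)} = \left(7 + v\right) \left(v + \left(v + 4\right)\right) = \left(7 + v\right) \left(v + \left(4 + v\right)\right) = \left(7 + v\right) \left(4 + 2 v\right) = \left(4 + 2 v\right) \left(7 + v\right)$)
$E{\left(z{\left(y{\left(1,2 \right)} \right)} \right)} V = \left(28 + 2 \left(\left(-5\right) \frac{13}{2}\right)^{2} + 18 \left(\left(-5\right) \frac{13}{2}\right)\right) 852 = \left(28 + 2 \left(- \frac{65}{2}\right)^{2} + 18 \left(- \frac{65}{2}\right)\right) 852 = \left(28 + 2 \cdot \frac{4225}{4} - 585\right) 852 = \left(28 + \frac{4225}{2} - 585\right) 852 = \frac{3111}{2} \cdot 852 = 1325286$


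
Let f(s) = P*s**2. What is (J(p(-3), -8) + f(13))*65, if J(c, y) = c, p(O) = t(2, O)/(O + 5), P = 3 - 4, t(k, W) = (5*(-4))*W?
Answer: -9035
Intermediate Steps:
t(k, W) = -20*W
P = -1
f(s) = -s**2
p(O) = -20*O/(5 + O) (p(O) = (-20*O)/(O + 5) = (-20*O)/(5 + O) = -20*O/(5 + O))
(J(p(-3), -8) + f(13))*65 = (-20*(-3)/(5 - 3) - 1*13**2)*65 = (-20*(-3)/2 - 1*169)*65 = (-20*(-3)*1/2 - 169)*65 = (30 - 169)*65 = -139*65 = -9035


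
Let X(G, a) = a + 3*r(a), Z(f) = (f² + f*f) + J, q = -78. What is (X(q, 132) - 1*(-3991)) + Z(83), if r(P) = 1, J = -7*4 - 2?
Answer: 17874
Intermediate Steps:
J = -30 (J = -28 - 2 = -30)
Z(f) = -30 + 2*f² (Z(f) = (f² + f*f) - 30 = (f² + f²) - 30 = 2*f² - 30 = -30 + 2*f²)
X(G, a) = 3 + a (X(G, a) = a + 3*1 = a + 3 = 3 + a)
(X(q, 132) - 1*(-3991)) + Z(83) = ((3 + 132) - 1*(-3991)) + (-30 + 2*83²) = (135 + 3991) + (-30 + 2*6889) = 4126 + (-30 + 13778) = 4126 + 13748 = 17874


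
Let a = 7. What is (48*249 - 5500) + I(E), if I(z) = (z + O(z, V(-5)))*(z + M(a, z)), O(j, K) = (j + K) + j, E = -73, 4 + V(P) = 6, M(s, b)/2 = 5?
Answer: 20123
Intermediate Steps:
M(s, b) = 10 (M(s, b) = 2*5 = 10)
V(P) = 2 (V(P) = -4 + 6 = 2)
O(j, K) = K + 2*j (O(j, K) = (K + j) + j = K + 2*j)
I(z) = (2 + 3*z)*(10 + z) (I(z) = (z + (2 + 2*z))*(z + 10) = (2 + 3*z)*(10 + z))
(48*249 - 5500) + I(E) = (48*249 - 5500) + (20 + 3*(-73)² + 32*(-73)) = (11952 - 5500) + (20 + 3*5329 - 2336) = 6452 + (20 + 15987 - 2336) = 6452 + 13671 = 20123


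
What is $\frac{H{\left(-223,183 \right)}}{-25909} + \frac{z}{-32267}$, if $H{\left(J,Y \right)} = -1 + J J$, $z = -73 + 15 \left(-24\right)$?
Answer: $- \frac{1593354779}{836005703} \approx -1.9059$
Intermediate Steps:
$z = -433$ ($z = -73 - 360 = -433$)
$H{\left(J,Y \right)} = -1 + J^{2}$
$\frac{H{\left(-223,183 \right)}}{-25909} + \frac{z}{-32267} = \frac{-1 + \left(-223\right)^{2}}{-25909} - \frac{433}{-32267} = \left(-1 + 49729\right) \left(- \frac{1}{25909}\right) - - \frac{433}{32267} = 49728 \left(- \frac{1}{25909}\right) + \frac{433}{32267} = - \frac{49728}{25909} + \frac{433}{32267} = - \frac{1593354779}{836005703}$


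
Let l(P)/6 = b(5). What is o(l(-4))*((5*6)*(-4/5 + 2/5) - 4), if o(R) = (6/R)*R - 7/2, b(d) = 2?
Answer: -40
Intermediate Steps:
l(P) = 12 (l(P) = 6*2 = 12)
o(R) = 5/2 (o(R) = 6 - 7*½ = 6 - 7/2 = 5/2)
o(l(-4))*((5*6)*(-4/5 + 2/5) - 4) = 5*((5*6)*(-4/5 + 2/5) - 4)/2 = 5*(30*(-4*⅕ + 2*(⅕)) - 4)/2 = 5*(30*(-⅘ + ⅖) - 4)/2 = 5*(30*(-⅖) - 4)/2 = 5*(-12 - 4)/2 = (5/2)*(-16) = -40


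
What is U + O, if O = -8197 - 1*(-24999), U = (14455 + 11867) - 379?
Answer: 42745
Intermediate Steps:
U = 25943 (U = 26322 - 379 = 25943)
O = 16802 (O = -8197 + 24999 = 16802)
U + O = 25943 + 16802 = 42745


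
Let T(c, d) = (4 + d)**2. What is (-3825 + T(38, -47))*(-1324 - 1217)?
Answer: 5021016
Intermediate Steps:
(-3825 + T(38, -47))*(-1324 - 1217) = (-3825 + (4 - 47)**2)*(-1324 - 1217) = (-3825 + (-43)**2)*(-2541) = (-3825 + 1849)*(-2541) = -1976*(-2541) = 5021016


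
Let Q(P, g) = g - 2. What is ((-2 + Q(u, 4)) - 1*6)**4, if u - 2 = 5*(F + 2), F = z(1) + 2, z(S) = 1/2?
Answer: 1296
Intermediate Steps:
z(S) = 1/2
F = 5/2 (F = 1/2 + 2 = 5/2 ≈ 2.5000)
u = 49/2 (u = 2 + 5*(5/2 + 2) = 2 + 5*(9/2) = 2 + 45/2 = 49/2 ≈ 24.500)
Q(P, g) = -2 + g
((-2 + Q(u, 4)) - 1*6)**4 = ((-2 + (-2 + 4)) - 1*6)**4 = ((-2 + 2) - 6)**4 = (0 - 6)**4 = (-6)**4 = 1296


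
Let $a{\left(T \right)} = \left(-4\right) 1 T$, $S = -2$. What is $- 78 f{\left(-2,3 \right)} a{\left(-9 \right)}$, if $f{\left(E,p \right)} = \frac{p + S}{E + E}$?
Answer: $702$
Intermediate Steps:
$f{\left(E,p \right)} = \frac{-2 + p}{2 E}$ ($f{\left(E,p \right)} = \frac{p - 2}{E + E} = \frac{-2 + p}{2 E}$)
$a{\left(T \right)} = - 4 T$
$- 78 f{\left(-2,3 \right)} a{\left(-9 \right)} = - 78 \frac{-2 + 3}{2 \left(-2\right)} \left(\left(-4\right) \left(-9\right)\right) = - 78 \cdot \frac{1}{2} \left(- \frac{1}{2}\right) 1 \cdot 36 = \left(-78\right) \left(- \frac{1}{4}\right) 36 = \frac{39}{2} \cdot 36 = 702$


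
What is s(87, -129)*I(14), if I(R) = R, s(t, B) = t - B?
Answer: 3024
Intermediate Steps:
s(87, -129)*I(14) = (87 - 1*(-129))*14 = (87 + 129)*14 = 216*14 = 3024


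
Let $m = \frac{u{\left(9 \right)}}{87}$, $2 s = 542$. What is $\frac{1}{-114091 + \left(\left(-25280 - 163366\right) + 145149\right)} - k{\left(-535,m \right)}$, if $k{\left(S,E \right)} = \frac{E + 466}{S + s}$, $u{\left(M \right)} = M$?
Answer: $\frac{532527335}{301623432} \approx 1.7655$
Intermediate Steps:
$s = 271$ ($s = \frac{1}{2} \cdot 542 = 271$)
$m = \frac{3}{29}$ ($m = \frac{9}{87} = 9 \cdot \frac{1}{87} = \frac{3}{29} \approx 0.10345$)
$k{\left(S,E \right)} = \frac{466 + E}{271 + S}$ ($k{\left(S,E \right)} = \frac{E + 466}{S + 271} = \frac{466 + E}{271 + S}$)
$\frac{1}{-114091 + \left(\left(-25280 - 163366\right) + 145149\right)} - k{\left(-535,m \right)} = \frac{1}{-114091 + \left(\left(-25280 - 163366\right) + 145149\right)} - \frac{466 + \frac{3}{29}}{271 - 535} = \frac{1}{-114091 + \left(-188646 + 145149\right)} - \frac{1}{-264} \cdot \frac{13517}{29} = \frac{1}{-114091 - 43497} - \left(- \frac{1}{264}\right) \frac{13517}{29} = \frac{1}{-157588} - - \frac{13517}{7656} = - \frac{1}{157588} + \frac{13517}{7656} = \frac{532527335}{301623432}$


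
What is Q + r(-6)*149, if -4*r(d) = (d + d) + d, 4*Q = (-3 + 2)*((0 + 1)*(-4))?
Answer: 1343/2 ≈ 671.50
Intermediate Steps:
Q = 1 (Q = ((-3 + 2)*((0 + 1)*(-4)))/4 = (-(-4))/4 = (-1*(-4))/4 = (¼)*4 = 1)
r(d) = -3*d/4 (r(d) = -((d + d) + d)/4 = -(2*d + d)/4 = -3*d/4)
Q + r(-6)*149 = 1 - ¾*(-6)*149 = 1 + (9/2)*149 = 1 + 1341/2 = 1343/2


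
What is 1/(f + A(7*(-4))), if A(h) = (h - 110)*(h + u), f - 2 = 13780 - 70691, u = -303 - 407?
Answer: 1/44935 ≈ 2.2254e-5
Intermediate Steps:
u = -710
f = -56909 (f = 2 + (13780 - 70691) = 2 - 56911 = -56909)
A(h) = (-710 + h)*(-110 + h) (A(h) = (h - 110)*(h - 710) = (-110 + h)*(-710 + h) = (-710 + h)*(-110 + h))
1/(f + A(7*(-4))) = 1/(-56909 + (78100 + (7*(-4))² - 5740*(-4))) = 1/(-56909 + (78100 + (-28)² - 820*(-28))) = 1/(-56909 + (78100 + 784 + 22960)) = 1/(-56909 + 101844) = 1/44935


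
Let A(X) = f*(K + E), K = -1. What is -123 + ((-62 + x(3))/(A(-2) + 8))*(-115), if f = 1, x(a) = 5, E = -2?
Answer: 1188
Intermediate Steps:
A(X) = -3 (A(X) = 1*(-1 - 2) = 1*(-3) = -3)
-123 + ((-62 + x(3))/(A(-2) + 8))*(-115) = -123 + ((-62 + 5)/(-3 + 8))*(-115) = -123 - 57/5*(-115) = -123 + 1311 = 1188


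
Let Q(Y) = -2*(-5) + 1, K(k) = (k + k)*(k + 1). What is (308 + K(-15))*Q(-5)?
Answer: 8008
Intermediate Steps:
K(k) = 2*k*(1 + k) (K(k) = (2*k)*(1 + k) = 2*k*(1 + k))
Q(Y) = 11 (Q(Y) = 10 + 1 = 11)
(308 + K(-15))*Q(-5) = (308 + 2*(-15)*(1 - 15))*11 = (308 + 2*(-15)*(-14))*11 = (308 + 420)*11 = 728*11 = 8008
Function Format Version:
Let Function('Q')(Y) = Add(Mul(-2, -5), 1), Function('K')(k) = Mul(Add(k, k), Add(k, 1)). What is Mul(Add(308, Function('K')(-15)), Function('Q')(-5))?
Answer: 8008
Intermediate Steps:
Function('K')(k) = Mul(2, k, Add(1, k)) (Function('K')(k) = Mul(Mul(2, k), Add(1, k)) = Mul(2, k, Add(1, k)))
Function('Q')(Y) = 11 (Function('Q')(Y) = Add(10, 1) = 11)
Mul(Add(308, Function('K')(-15)), Function('Q')(-5)) = Mul(Add(308, Mul(2, -15, Add(1, -15))), 11) = Mul(Add(308, Mul(2, -15, -14)), 11) = Mul(Add(308, 420), 11) = Mul(728, 11) = 8008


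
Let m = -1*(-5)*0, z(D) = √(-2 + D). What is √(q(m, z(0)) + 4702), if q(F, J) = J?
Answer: √(4702 + I*√2) ≈ 68.571 + 0.01*I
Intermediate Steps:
m = 0 (m = 5*0 = 0)
√(q(m, z(0)) + 4702) = √(√(-2 + 0) + 4702) = √(√(-2) + 4702) = √(I*√2 + 4702) = √(4702 + I*√2)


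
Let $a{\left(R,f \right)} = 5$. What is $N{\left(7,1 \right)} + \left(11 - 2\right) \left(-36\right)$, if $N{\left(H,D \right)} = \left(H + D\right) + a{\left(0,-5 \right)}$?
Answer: $-311$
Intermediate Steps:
$N{\left(H,D \right)} = 5 + D + H$ ($N{\left(H,D \right)} = \left(H + D\right) + 5 = \left(D + H\right) + 5 = 5 + D + H$)
$N{\left(7,1 \right)} + \left(11 - 2\right) \left(-36\right) = \left(5 + 1 + 7\right) + \left(11 - 2\right) \left(-36\right) = 13 + 9 \left(-36\right) = 13 - 324 = -311$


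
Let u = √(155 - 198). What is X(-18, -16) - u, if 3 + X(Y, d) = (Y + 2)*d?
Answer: 253 - I*√43 ≈ 253.0 - 6.5574*I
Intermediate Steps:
u = I*√43 (u = √(-43) = I*√43 ≈ 6.5574*I)
X(Y, d) = -3 + d*(2 + Y) (X(Y, d) = -3 + (Y + 2)*d = -3 + (2 + Y)*d = -3 + d*(2 + Y))
X(-18, -16) - u = (-3 + 2*(-16) - 18*(-16)) - I*√43 = (-3 - 32 + 288) - I*√43 = 253 - I*√43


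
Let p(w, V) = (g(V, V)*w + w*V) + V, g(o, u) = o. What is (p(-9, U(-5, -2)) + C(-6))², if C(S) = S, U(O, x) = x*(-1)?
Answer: 1600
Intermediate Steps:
U(O, x) = -x
p(w, V) = V + 2*V*w (p(w, V) = (V*w + w*V) + V = (V*w + V*w) + V = 2*V*w + V = V + 2*V*w)
(p(-9, U(-5, -2)) + C(-6))² = ((-1*(-2))*(1 + 2*(-9)) - 6)² = (2*(1 - 18) - 6)² = (2*(-17) - 6)² = (-34 - 6)² = (-40)² = 1600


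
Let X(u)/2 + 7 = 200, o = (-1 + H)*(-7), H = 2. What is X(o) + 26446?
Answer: 26832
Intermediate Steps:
o = -7 (o = (-1 + 2)*(-7) = 1*(-7) = -7)
X(u) = 386 (X(u) = -14 + 2*200 = -14 + 400 = 386)
X(o) + 26446 = 386 + 26446 = 26832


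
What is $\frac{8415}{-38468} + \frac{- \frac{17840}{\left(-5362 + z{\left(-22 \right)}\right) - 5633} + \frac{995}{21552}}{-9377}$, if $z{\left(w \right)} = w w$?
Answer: $- \frac{4472585243097065}{20428437325456848} \approx -0.21894$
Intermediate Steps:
$z{\left(w \right)} = w^{2}$
$\frac{8415}{-38468} + \frac{- \frac{17840}{\left(-5362 + z{\left(-22 \right)}\right) - 5633} + \frac{995}{21552}}{-9377} = \frac{8415}{-38468} + \frac{- \frac{17840}{\left(-5362 + \left(-22\right)^{2}\right) - 5633} + \frac{995}{21552}}{-9377} = 8415 \left(- \frac{1}{38468}\right) + \left(- \frac{17840}{\left(-5362 + 484\right) - 5633} + 995 \cdot \frac{1}{21552}\right) \left(- \frac{1}{9377}\right) = - \frac{8415}{38468} + \left(- \frac{17840}{-4878 - 5633} + \frac{995}{21552}\right) \left(- \frac{1}{9377}\right) = - \frac{8415}{38468} + \left(- \frac{17840}{-10511} + \frac{995}{21552}\right) \left(- \frac{1}{9377}\right) = - \frac{8415}{38468} + \left(\left(-17840\right) \left(- \frac{1}{10511}\right) + \frac{995}{21552}\right) \left(- \frac{1}{9377}\right) = - \frac{8415}{38468} + \left(\frac{17840}{10511} + \frac{995}{21552}\right) \left(- \frac{1}{9377}\right) = - \frac{8415}{38468} + \frac{394946125}{226533072} \left(- \frac{1}{9377}\right) = - \frac{8415}{38468} - \frac{394946125}{2124200616144} = - \frac{4472585243097065}{20428437325456848}$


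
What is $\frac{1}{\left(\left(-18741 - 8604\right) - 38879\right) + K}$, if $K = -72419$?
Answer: $- \frac{1}{138643} \approx -7.2128 \cdot 10^{-6}$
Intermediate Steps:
$\frac{1}{\left(\left(-18741 - 8604\right) - 38879\right) + K} = \frac{1}{\left(\left(-18741 - 8604\right) - 38879\right) - 72419} = \frac{1}{\left(-27345 - 38879\right) - 72419} = \frac{1}{-66224 - 72419} = \frac{1}{-138643} = - \frac{1}{138643}$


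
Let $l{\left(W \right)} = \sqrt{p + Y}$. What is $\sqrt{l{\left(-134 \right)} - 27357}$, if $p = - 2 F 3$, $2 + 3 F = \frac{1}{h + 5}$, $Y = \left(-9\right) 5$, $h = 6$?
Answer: $\frac{\sqrt{-3310197 + 11 i \sqrt{4983}}}{11} \approx 0.019399 + 165.4 i$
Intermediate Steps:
$Y = -45$
$F = - \frac{7}{11}$ ($F = - \frac{2}{3} + \frac{1}{3 \left(6 + 5\right)} = - \frac{2}{3} + \frac{1}{3 \cdot 11} = - \frac{2}{3} + \frac{1}{3} \cdot \frac{1}{11} = - \frac{2}{3} + \frac{1}{33} = - \frac{7}{11} \approx -0.63636$)
$p = \frac{42}{11}$ ($p = \left(-2\right) \left(- \frac{7}{11}\right) 3 = \frac{14}{11} \cdot 3 = \frac{42}{11} \approx 3.8182$)
$l{\left(W \right)} = \frac{i \sqrt{4983}}{11}$ ($l{\left(W \right)} = \sqrt{\frac{42}{11} - 45} = \sqrt{- \frac{453}{11}} = \frac{i \sqrt{4983}}{11}$)
$\sqrt{l{\left(-134 \right)} - 27357} = \sqrt{\frac{i \sqrt{4983}}{11} - 27357} = \sqrt{-27357 + \frac{i \sqrt{4983}}{11}}$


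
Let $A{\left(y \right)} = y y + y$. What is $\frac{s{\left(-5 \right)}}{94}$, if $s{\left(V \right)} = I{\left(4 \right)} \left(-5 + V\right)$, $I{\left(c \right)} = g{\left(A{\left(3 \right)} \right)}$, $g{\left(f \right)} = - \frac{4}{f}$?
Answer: $\frac{5}{141} \approx 0.035461$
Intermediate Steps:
$A{\left(y \right)} = y + y^{2}$ ($A{\left(y \right)} = y^{2} + y = y + y^{2}$)
$I{\left(c \right)} = - \frac{1}{3}$ ($I{\left(c \right)} = - \frac{4}{3 \left(1 + 3\right)} = - \frac{4}{3 \cdot 4} = - \frac{4}{12} = \left(-4\right) \frac{1}{12} = - \frac{1}{3}$)
$s{\left(V \right)} = \frac{5}{3} - \frac{V}{3}$ ($s{\left(V \right)} = - \frac{-5 + V}{3} = \frac{5}{3} - \frac{V}{3}$)
$\frac{s{\left(-5 \right)}}{94} = \frac{\frac{5}{3} - - \frac{5}{3}}{94} = \left(\frac{5}{3} + \frac{5}{3}\right) \frac{1}{94} = \frac{10}{3} \cdot \frac{1}{94} = \frac{5}{141}$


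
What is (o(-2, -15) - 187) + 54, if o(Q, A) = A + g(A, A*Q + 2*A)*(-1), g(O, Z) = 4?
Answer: -152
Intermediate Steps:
o(Q, A) = -4 + A (o(Q, A) = A + 4*(-1) = A - 4 = -4 + A)
(o(-2, -15) - 187) + 54 = ((-4 - 15) - 187) + 54 = (-19 - 187) + 54 = -206 + 54 = -152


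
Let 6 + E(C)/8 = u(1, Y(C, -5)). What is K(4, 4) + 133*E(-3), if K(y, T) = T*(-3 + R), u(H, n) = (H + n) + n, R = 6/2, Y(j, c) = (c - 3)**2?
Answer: 130872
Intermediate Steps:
Y(j, c) = (-3 + c)**2
R = 3 (R = 6*(1/2) = 3)
u(H, n) = H + 2*n
K(y, T) = 0 (K(y, T) = T*(-3 + 3) = T*0 = 0)
E(C) = 984 (E(C) = -48 + 8*(1 + 2*(-3 - 5)**2) = -48 + 8*(1 + 2*(-8)**2) = -48 + 8*(1 + 2*64) = -48 + 8*(1 + 128) = -48 + 8*129 = -48 + 1032 = 984)
K(4, 4) + 133*E(-3) = 0 + 133*984 = 0 + 130872 = 130872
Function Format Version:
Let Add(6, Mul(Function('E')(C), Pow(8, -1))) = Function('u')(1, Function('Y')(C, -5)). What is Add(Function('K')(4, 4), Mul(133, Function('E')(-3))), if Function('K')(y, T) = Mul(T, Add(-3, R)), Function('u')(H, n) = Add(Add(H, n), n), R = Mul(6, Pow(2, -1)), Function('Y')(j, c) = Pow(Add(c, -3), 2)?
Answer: 130872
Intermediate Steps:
Function('Y')(j, c) = Pow(Add(-3, c), 2)
R = 3 (R = Mul(6, Rational(1, 2)) = 3)
Function('u')(H, n) = Add(H, Mul(2, n))
Function('K')(y, T) = 0 (Function('K')(y, T) = Mul(T, Add(-3, 3)) = Mul(T, 0) = 0)
Function('E')(C) = 984 (Function('E')(C) = Add(-48, Mul(8, Add(1, Mul(2, Pow(Add(-3, -5), 2))))) = Add(-48, Mul(8, Add(1, Mul(2, Pow(-8, 2))))) = Add(-48, Mul(8, Add(1, Mul(2, 64)))) = Add(-48, Mul(8, Add(1, 128))) = Add(-48, Mul(8, 129)) = Add(-48, 1032) = 984)
Add(Function('K')(4, 4), Mul(133, Function('E')(-3))) = Add(0, Mul(133, 984)) = Add(0, 130872) = 130872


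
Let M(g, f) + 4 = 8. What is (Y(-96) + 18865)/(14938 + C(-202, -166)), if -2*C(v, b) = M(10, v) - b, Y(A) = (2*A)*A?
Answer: 37297/14853 ≈ 2.5111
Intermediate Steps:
M(g, f) = 4 (M(g, f) = -4 + 8 = 4)
Y(A) = 2*A²
C(v, b) = -2 + b/2 (C(v, b) = -(4 - b)/2 = -2 + b/2)
(Y(-96) + 18865)/(14938 + C(-202, -166)) = (2*(-96)² + 18865)/(14938 + (-2 + (½)*(-166))) = (2*9216 + 18865)/(14938 + (-2 - 83)) = (18432 + 18865)/(14938 - 85) = 37297/14853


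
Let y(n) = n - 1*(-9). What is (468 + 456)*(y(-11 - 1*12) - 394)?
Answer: -376992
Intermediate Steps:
y(n) = 9 + n (y(n) = n + 9 = 9 + n)
(468 + 456)*(y(-11 - 1*12) - 394) = (468 + 456)*((9 + (-11 - 1*12)) - 394) = 924*((9 + (-11 - 12)) - 394) = 924*((9 - 23) - 394) = 924*(-14 - 394) = 924*(-408) = -376992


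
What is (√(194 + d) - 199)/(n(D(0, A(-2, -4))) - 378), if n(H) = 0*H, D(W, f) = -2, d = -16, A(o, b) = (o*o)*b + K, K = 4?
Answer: 199/378 - √178/378 ≈ 0.49116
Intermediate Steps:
A(o, b) = 4 + b*o² (A(o, b) = (o*o)*b + 4 = o²*b + 4 = b*o² + 4 = 4 + b*o²)
n(H) = 0
(√(194 + d) - 199)/(n(D(0, A(-2, -4))) - 378) = (√(194 - 16) - 199)/(0 - 378) = (√178 - 199)/(-378) = (-199 + √178)*(-1/378) = 199/378 - √178/378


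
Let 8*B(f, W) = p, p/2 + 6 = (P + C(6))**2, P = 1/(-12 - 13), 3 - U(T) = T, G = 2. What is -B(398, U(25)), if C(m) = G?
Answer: 1349/2500 ≈ 0.53960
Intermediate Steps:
C(m) = 2
U(T) = 3 - T
P = -1/25 (P = 1/(-25) = -1/25 ≈ -0.040000)
p = -2698/625 (p = -12 + 2*(-1/25 + 2)**2 = -12 + 2*(49/25)**2 = -12 + 2*(2401/625) = -12 + 4802/625 = -2698/625 ≈ -4.3168)
B(f, W) = -1349/2500 (B(f, W) = (1/8)*(-2698/625) = -1349/2500)
-B(398, U(25)) = -1*(-1349/2500) = 1349/2500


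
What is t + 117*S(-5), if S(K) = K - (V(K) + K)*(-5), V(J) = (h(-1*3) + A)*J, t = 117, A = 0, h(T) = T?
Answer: 5382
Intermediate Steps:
V(J) = -3*J (V(J) = (-1*3 + 0)*J = (-3 + 0)*J = -3*J)
S(K) = -9*K (S(K) = K - (-3*K + K)*(-5) = K - (-2*K)*(-5) = K - 10*K = -9*K)
t + 117*S(-5) = 117 + 117*(-9*(-5)) = 117 + 117*45 = 117 + 5265 = 5382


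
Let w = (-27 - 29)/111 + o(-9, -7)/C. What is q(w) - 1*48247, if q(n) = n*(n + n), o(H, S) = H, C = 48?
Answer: -76088254295/1577088 ≈ -48246.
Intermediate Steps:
w = -1229/1776 (w = (-27 - 29)/111 - 9/48 = -56*1/111 - 9*1/48 = -56/111 - 3/16 = -1229/1776 ≈ -0.69200)
q(n) = 2*n² (q(n) = n*(2*n) = 2*n²)
q(w) - 1*48247 = 2*(-1229/1776)² - 1*48247 = 2*(1510441/3154176) - 48247 = 1510441/1577088 - 48247 = -76088254295/1577088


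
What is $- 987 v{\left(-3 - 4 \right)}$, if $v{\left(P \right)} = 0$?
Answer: $0$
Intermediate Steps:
$- 987 v{\left(-3 - 4 \right)} = \left(-987\right) 0 = 0$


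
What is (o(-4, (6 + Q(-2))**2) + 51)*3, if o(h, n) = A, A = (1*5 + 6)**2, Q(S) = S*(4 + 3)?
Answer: 516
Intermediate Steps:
Q(S) = 7*S (Q(S) = S*7 = 7*S)
A = 121 (A = (5 + 6)**2 = 11**2 = 121)
o(h, n) = 121
(o(-4, (6 + Q(-2))**2) + 51)*3 = (121 + 51)*3 = 172*3 = 516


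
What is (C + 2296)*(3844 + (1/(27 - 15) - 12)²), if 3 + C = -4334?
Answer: -1171503385/144 ≈ -8.1354e+6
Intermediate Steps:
C = -4337 (C = -3 - 4334 = -4337)
(C + 2296)*(3844 + (1/(27 - 15) - 12)²) = (-4337 + 2296)*(3844 + (1/(27 - 15) - 12)²) = -2041*(3844 + (1/12 - 12)²) = -2041*(3844 + (-143/12)²) = -2041*(3844 + 20449/144) = -2041*573985/144 = -1171503385/144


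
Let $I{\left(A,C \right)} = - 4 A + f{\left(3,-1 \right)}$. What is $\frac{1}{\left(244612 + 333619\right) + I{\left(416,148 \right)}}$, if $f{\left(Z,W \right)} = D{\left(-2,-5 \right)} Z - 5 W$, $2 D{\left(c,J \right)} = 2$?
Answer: $\frac{1}{576575} \approx 1.7344 \cdot 10^{-6}$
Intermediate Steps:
$D{\left(c,J \right)} = 1$ ($D{\left(c,J \right)} = \frac{1}{2} \cdot 2 = 1$)
$f{\left(Z,W \right)} = Z - 5 W$ ($f{\left(Z,W \right)} = 1 Z - 5 W = Z - 5 W$)
$I{\left(A,C \right)} = 8 - 4 A$ ($I{\left(A,C \right)} = - 4 A + \left(3 - -5\right) = - 4 A + \left(3 + 5\right) = - 4 A + 8 = 8 - 4 A$)
$\frac{1}{\left(244612 + 333619\right) + I{\left(416,148 \right)}} = \frac{1}{\left(244612 + 333619\right) + \left(8 - 1664\right)} = \frac{1}{578231 + \left(8 - 1664\right)} = \frac{1}{578231 - 1656} = \frac{1}{576575}$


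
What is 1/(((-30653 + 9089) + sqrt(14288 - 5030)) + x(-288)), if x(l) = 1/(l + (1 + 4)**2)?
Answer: -1491560579/32163377630287 - 69169*sqrt(9258)/32163377630287 ≈ -4.6581e-5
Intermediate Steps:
x(l) = 1/(25 + l) (x(l) = 1/(l + 5**2) = 1/(l + 25) = 1/(25 + l))
1/(((-30653 + 9089) + sqrt(14288 - 5030)) + x(-288)) = 1/(((-30653 + 9089) + sqrt(14288 - 5030)) + 1/(25 - 288)) = 1/((-21564 + sqrt(9258)) + 1/(-263)) = 1/((-21564 + sqrt(9258)) - 1/263) = 1/(-5671333/263 + sqrt(9258))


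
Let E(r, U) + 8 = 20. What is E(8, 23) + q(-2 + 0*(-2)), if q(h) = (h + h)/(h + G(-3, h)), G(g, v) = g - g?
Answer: 14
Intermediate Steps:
G(g, v) = 0
E(r, U) = 12 (E(r, U) = -8 + 20 = 12)
q(h) = 2 (q(h) = (h + h)/(h + 0) = (2*h)/h = 2)
E(8, 23) + q(-2 + 0*(-2)) = 12 + 2 = 14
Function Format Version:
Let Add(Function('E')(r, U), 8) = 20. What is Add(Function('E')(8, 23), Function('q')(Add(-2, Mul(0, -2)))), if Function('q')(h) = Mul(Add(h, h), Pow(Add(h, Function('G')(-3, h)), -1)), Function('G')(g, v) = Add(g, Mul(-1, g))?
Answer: 14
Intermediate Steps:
Function('G')(g, v) = 0
Function('E')(r, U) = 12 (Function('E')(r, U) = Add(-8, 20) = 12)
Function('q')(h) = 2 (Function('q')(h) = Mul(Add(h, h), Pow(Add(h, 0), -1)) = Mul(Mul(2, h), Pow(h, -1)) = 2)
Add(Function('E')(8, 23), Function('q')(Add(-2, Mul(0, -2)))) = Add(12, 2) = 14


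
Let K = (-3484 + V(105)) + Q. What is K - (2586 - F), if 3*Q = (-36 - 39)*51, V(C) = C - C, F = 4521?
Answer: -2824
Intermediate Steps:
V(C) = 0
Q = -1275 (Q = ((-36 - 39)*51)/3 = (-75*51)/3 = (⅓)*(-3825) = -1275)
K = -4759 (K = (-3484 + 0) - 1275 = -3484 - 1275 = -4759)
K - (2586 - F) = -4759 - (2586 - 1*4521) = -4759 - (2586 - 4521) = -4759 - 1*(-1935) = -4759 + 1935 = -2824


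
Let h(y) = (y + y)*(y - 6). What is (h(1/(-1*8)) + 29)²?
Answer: 954529/1024 ≈ 932.16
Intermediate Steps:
h(y) = 2*y*(-6 + y) (h(y) = (2*y)*(-6 + y) = 2*y*(-6 + y))
(h(1/(-1*8)) + 29)² = (2*(-6 + 1/(-1*8))/((-1*8)) + 29)² = (2*(-6 + 1/(-8))/(-8) + 29)² = (2*(-⅛)*(-6 - ⅛) + 29)² = (2*(-⅛)*(-49/8) + 29)² = (49/32 + 29)² = (977/32)² = 954529/1024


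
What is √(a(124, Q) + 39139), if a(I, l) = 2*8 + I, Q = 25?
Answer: √39279 ≈ 198.19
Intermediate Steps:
a(I, l) = 16 + I
√(a(124, Q) + 39139) = √((16 + 124) + 39139) = √(140 + 39139) = √39279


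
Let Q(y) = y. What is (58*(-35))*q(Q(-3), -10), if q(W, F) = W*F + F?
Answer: -40600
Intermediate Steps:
q(W, F) = F + F*W (q(W, F) = F*W + F = F + F*W)
(58*(-35))*q(Q(-3), -10) = (58*(-35))*(-10*(1 - 3)) = -(-20300)*(-2) = -2030*20 = -40600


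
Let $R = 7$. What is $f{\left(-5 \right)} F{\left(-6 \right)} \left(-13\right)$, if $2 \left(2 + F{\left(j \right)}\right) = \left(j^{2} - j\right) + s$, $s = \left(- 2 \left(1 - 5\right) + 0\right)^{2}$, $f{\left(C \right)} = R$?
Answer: $-4641$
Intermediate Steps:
$f{\left(C \right)} = 7$
$s = 64$ ($s = \left(\left(-2\right) \left(-4\right) + 0\right)^{2} = \left(8 + 0\right)^{2} = 8^{2} = 64$)
$F{\left(j \right)} = 30 + \frac{j^{2}}{2} - \frac{j}{2}$ ($F{\left(j \right)} = -2 + \frac{\left(j^{2} - j\right) + 64}{2} = -2 + \frac{64 + j^{2} - j}{2} = -2 + \left(32 + \frac{j^{2}}{2} - \frac{j}{2}\right) = 30 + \frac{j^{2}}{2} - \frac{j}{2}$)
$f{\left(-5 \right)} F{\left(-6 \right)} \left(-13\right) = 7 \left(30 + \frac{\left(-6\right)^{2}}{2} - -3\right) \left(-13\right) = 7 \left(30 + \frac{1}{2} \cdot 36 + 3\right) \left(-13\right) = 7 \left(30 + 18 + 3\right) \left(-13\right) = 7 \cdot 51 \left(-13\right) = 357 \left(-13\right) = -4641$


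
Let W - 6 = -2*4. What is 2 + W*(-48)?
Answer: 98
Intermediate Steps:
W = -2 (W = 6 - 2*4 = 6 - 8 = -2)
2 + W*(-48) = 2 - 2*(-48) = 2 + 96 = 98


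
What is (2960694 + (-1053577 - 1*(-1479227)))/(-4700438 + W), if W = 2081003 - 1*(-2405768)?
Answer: -3386344/213667 ≈ -15.849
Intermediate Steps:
W = 4486771 (W = 2081003 + 2405768 = 4486771)
(2960694 + (-1053577 - 1*(-1479227)))/(-4700438 + W) = (2960694 + (-1053577 - 1*(-1479227)))/(-4700438 + 4486771) = (2960694 + (-1053577 + 1479227))/(-213667) = (2960694 + 425650)*(-1/213667) = 3386344*(-1/213667) = -3386344/213667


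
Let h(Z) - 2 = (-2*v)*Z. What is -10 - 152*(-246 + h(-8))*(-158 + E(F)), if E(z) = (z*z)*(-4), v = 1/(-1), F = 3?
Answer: -7666890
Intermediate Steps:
v = -1
E(z) = -4*z**2 (E(z) = z**2*(-4) = -4*z**2)
h(Z) = 2 + 2*Z (h(Z) = 2 + (-2*(-1))*Z = 2 + 2*Z)
-10 - 152*(-246 + h(-8))*(-158 + E(F)) = -10 - 152*(-246 + (2 + 2*(-8)))*(-158 - 4*3**2) = -10 - 152*(-246 + (2 - 16))*(-158 - 4*9) = -10 - 152*(-246 - 14)*(-158 - 36) = -10 - (-39520)*(-194) = -10 - 152*50440 = -10 - 7666880 = -7666890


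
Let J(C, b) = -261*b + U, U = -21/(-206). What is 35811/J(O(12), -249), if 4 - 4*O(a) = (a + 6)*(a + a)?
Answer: 2459022/4462585 ≈ 0.55103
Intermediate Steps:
U = 21/206 (U = -21*(-1/206) = 21/206 ≈ 0.10194)
O(a) = 1 - a*(6 + a)/2 (O(a) = 1 - (a + 6)*(a + a)/4 = 1 - (6 + a)*2*a/4 = 1 - a*(6 + a)/2)
J(C, b) = 21/206 - 261*b (J(C, b) = -261*b + 21/206 = 21/206 - 261*b)
35811/J(O(12), -249) = 35811/(21/206 - 261*(-249)) = 35811/(21/206 + 64989) = 35811/(13387755/206) = 35811*(206/13387755) = 2459022/4462585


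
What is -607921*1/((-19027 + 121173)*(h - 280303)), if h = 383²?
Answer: 607921/13648135644 ≈ 4.4542e-5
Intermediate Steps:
h = 146689
-607921*1/((-19027 + 121173)*(h - 280303)) = -607921*1/((-19027 + 121173)*(146689 - 280303)) = -607921/((-133614*102146)) = -607921/(-13648135644) = -607921*(-1/13648135644) = 607921/13648135644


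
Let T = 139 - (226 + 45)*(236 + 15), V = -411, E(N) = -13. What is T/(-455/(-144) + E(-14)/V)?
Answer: -1339176096/62959 ≈ -21271.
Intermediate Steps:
T = -67882 (T = 139 - 271*251 = 139 - 1*68021 = 139 - 68021 = -67882)
T/(-455/(-144) + E(-14)/V) = -67882/(-455/(-144) - 13/(-411)) = -67882/(-455*(-1/144) - 13*(-1/411)) = -67882/(455/144 + 13/411) = -67882/62959/19728 = -67882*19728/62959 = -1339176096/62959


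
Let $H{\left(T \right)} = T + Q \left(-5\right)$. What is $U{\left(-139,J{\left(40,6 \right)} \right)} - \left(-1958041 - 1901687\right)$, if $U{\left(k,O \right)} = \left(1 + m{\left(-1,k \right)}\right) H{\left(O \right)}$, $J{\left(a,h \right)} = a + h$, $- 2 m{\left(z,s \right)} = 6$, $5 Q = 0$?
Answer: $3859636$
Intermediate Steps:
$Q = 0$ ($Q = \frac{1}{5} \cdot 0 = 0$)
$m{\left(z,s \right)} = -3$ ($m{\left(z,s \right)} = \left(- \frac{1}{2}\right) 6 = -3$)
$H{\left(T \right)} = T$ ($H{\left(T \right)} = T + 0 \left(-5\right) = T + 0 = T$)
$U{\left(k,O \right)} = - 2 O$ ($U{\left(k,O \right)} = \left(1 - 3\right) O = - 2 O$)
$U{\left(-139,J{\left(40,6 \right)} \right)} - \left(-1958041 - 1901687\right) = - 2 \left(40 + 6\right) - \left(-1958041 - 1901687\right) = \left(-2\right) 46 - \left(-1958041 - 1901687\right) = -92 - -3859728 = -92 + 3859728 = 3859636$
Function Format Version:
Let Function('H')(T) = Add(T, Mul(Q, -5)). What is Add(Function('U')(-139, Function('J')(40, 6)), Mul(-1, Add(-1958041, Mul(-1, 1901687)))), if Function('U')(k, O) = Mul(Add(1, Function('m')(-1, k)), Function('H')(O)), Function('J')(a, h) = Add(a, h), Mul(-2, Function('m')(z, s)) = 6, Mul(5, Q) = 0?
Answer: 3859636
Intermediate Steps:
Q = 0 (Q = Mul(Rational(1, 5), 0) = 0)
Function('m')(z, s) = -3 (Function('m')(z, s) = Mul(Rational(-1, 2), 6) = -3)
Function('H')(T) = T (Function('H')(T) = Add(T, Mul(0, -5)) = Add(T, 0) = T)
Function('U')(k, O) = Mul(-2, O) (Function('U')(k, O) = Mul(Add(1, -3), O) = Mul(-2, O))
Add(Function('U')(-139, Function('J')(40, 6)), Mul(-1, Add(-1958041, Mul(-1, 1901687)))) = Add(Mul(-2, Add(40, 6)), Mul(-1, Add(-1958041, Mul(-1, 1901687)))) = Add(Mul(-2, 46), Mul(-1, Add(-1958041, -1901687))) = Add(-92, Mul(-1, -3859728)) = Add(-92, 3859728) = 3859636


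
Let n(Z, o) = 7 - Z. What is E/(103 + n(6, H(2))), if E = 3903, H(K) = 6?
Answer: 3903/104 ≈ 37.529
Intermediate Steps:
E/(103 + n(6, H(2))) = 3903/(103 + (7 - 1*6)) = 3903/(103 + (7 - 6)) = 3903/(103 + 1) = 3903/104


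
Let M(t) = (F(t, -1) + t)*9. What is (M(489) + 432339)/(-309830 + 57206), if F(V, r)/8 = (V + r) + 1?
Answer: -39329/21052 ≈ -1.8682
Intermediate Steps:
F(V, r) = 8 + 8*V + 8*r (F(V, r) = 8*((V + r) + 1) = 8*(1 + V + r) = 8 + 8*V + 8*r)
M(t) = 81*t (M(t) = ((8 + 8*t + 8*(-1)) + t)*9 = ((8 + 8*t - 8) + t)*9 = (8*t + t)*9 = (9*t)*9 = 81*t)
(M(489) + 432339)/(-309830 + 57206) = (81*489 + 432339)/(-309830 + 57206) = (39609 + 432339)/(-252624) = 471948*(-1/252624) = -39329/21052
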